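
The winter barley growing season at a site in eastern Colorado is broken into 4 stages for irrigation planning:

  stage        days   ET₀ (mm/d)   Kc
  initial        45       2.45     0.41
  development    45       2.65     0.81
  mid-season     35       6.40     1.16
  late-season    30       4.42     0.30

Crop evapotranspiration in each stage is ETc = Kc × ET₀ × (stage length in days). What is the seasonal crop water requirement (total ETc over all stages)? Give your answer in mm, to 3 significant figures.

441 mm

initial: 0.41 × 2.45 × 45 = 45.20 mm
development: 0.81 × 2.65 × 45 = 96.59 mm
mid-season: 1.16 × 6.40 × 35 = 259.84 mm
late-season: 0.30 × 4.42 × 30 = 39.78 mm
Seasonal total = 441.41 mm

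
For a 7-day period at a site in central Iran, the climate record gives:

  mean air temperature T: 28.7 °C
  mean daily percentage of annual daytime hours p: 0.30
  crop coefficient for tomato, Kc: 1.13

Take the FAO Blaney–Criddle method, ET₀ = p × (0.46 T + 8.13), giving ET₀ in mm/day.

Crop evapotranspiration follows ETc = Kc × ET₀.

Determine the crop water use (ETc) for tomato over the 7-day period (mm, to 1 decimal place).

50.6 mm

ET₀ = 0.30 × (0.46 × 28.7 + 8.13) = 0.30 × 21.332 = 6.3996 mm/d
ETc = Kc × ET₀ = 1.13 × 6.3996 = 7.2315 mm/d
Over 7 days: 7.2315 × 7 = 50.621 mm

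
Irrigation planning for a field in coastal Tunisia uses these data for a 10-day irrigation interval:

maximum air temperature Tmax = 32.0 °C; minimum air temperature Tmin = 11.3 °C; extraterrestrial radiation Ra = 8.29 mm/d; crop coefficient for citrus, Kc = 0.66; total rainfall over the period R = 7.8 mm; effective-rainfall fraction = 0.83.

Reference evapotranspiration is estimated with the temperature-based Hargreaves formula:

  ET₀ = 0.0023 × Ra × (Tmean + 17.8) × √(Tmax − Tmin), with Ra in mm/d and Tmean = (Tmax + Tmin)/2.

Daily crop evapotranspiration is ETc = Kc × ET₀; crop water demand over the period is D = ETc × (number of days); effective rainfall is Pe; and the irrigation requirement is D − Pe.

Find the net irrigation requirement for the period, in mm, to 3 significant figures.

Tmean = (32.0 + 11.3)/2 = 21.65 °C
ET₀ = 0.0023 × 8.29 × (21.65 + 17.8) × √20.7 = 0.0023 × 8.29 × 39.45 × 4.5497 = 3.4223 mm/d
ETc = Kc × ET₀ = 0.66 × 3.4223 = 2.2587 mm/d
Crop demand D = ETc × 10 d = 2.2587 × 10 = 22.587 mm
Pe = 0.83 × 7.8 = 6.474 mm
D − Pe = 22.587 − 6.474 = 16.113 mm

16.1 mm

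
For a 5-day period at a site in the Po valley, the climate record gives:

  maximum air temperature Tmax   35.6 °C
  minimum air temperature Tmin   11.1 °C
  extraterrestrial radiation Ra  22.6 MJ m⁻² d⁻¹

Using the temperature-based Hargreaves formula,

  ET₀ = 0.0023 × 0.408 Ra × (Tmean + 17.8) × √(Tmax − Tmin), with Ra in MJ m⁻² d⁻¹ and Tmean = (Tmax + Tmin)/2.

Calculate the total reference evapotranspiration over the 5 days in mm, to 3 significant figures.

21.6 mm

Tmean = (35.6 + 11.1)/2 = 23.35 °C
0.408 Ra = 0.408 × 22.6 = 9.2208 mm/d equivalent
ET₀ = 0.0023 × 9.2208 × (23.35 + 17.8) × √24.5 = 0.0023 × 9.2208 × 41.15 × 4.9497 = 4.3196 mm/d
Over 5 days: 4.3196 × 5 = 21.598 mm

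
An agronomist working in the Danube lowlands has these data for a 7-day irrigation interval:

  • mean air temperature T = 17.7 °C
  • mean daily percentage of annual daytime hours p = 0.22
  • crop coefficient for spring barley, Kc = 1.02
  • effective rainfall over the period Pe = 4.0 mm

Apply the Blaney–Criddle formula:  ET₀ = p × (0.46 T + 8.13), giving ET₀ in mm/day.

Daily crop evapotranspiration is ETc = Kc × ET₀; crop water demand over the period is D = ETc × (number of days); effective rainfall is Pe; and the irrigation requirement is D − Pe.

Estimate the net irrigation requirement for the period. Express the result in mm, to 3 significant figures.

ET₀ = 0.22 × (0.46 × 17.7 + 8.13) = 0.22 × 16.272 = 3.5798 mm/d
ETc = Kc × ET₀ = 1.02 × 3.5798 = 3.6514 mm/d
Crop demand D = ETc × 7 d = 3.6514 × 7 = 25.560 mm
D − Pe = 25.560 − 4.0 = 21.560 mm

21.6 mm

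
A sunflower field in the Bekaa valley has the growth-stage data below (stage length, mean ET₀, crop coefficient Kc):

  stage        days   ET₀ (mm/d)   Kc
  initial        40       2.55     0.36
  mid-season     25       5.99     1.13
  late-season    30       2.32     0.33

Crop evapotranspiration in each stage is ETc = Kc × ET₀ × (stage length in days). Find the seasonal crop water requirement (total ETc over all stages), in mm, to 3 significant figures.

initial: 0.36 × 2.55 × 40 = 36.72 mm
mid-season: 1.13 × 5.99 × 25 = 169.22 mm
late-season: 0.33 × 2.32 × 30 = 22.97 mm
Seasonal total = 228.91 mm

229 mm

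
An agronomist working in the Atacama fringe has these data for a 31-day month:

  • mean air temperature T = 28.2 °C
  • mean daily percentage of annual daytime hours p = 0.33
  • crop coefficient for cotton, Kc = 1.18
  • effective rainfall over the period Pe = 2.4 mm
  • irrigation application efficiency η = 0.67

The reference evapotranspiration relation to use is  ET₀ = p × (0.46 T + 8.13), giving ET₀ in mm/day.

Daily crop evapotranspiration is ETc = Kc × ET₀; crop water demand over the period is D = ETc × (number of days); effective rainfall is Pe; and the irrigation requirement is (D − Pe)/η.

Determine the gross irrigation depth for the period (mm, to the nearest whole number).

ET₀ = 0.33 × (0.46 × 28.2 + 8.13) = 0.33 × 21.102 = 6.9637 mm/d
ETc = Kc × ET₀ = 1.18 × 6.9637 = 8.2172 mm/d
Crop demand D = ETc × 31 d = 8.2172 × 31 = 254.733 mm
D − Pe = 254.733 − 2.4 = 252.333 mm
Gross irrigation = 252.333 / 0.67 = 376.616 mm

377 mm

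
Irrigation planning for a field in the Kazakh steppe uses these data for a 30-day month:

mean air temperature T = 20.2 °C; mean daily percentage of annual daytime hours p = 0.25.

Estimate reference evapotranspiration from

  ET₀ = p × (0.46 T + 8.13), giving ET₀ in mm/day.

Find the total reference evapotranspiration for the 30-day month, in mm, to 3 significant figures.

131 mm

ET₀ = 0.25 × (0.46 × 20.2 + 8.13) = 0.25 × 17.422 = 4.3555 mm/d
Monthly total = 4.3555 × 30 = 130.665 mm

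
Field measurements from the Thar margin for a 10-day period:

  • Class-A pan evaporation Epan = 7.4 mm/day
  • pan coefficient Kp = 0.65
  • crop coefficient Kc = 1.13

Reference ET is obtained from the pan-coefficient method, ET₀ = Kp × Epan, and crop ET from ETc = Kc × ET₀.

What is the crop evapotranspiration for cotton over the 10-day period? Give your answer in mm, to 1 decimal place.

54.4 mm

ET₀ = 0.65 × 7.4 = 4.8100 mm/d
ETc = Kc × ET₀ = 1.13 × 4.8100 = 5.4353 mm/d
Over 10 days: 5.4353 × 10 = 54.353 mm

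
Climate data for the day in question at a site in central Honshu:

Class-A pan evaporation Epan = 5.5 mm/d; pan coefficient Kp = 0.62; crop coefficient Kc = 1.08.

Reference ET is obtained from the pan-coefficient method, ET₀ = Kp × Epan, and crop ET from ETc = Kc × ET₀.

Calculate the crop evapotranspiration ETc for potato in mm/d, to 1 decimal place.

3.7 mm/d

ET₀ = 0.62 × 5.5 = 3.4100 mm/d
ETc = Kc × ET₀ = 1.08 × 3.4100 = 3.6828 mm/d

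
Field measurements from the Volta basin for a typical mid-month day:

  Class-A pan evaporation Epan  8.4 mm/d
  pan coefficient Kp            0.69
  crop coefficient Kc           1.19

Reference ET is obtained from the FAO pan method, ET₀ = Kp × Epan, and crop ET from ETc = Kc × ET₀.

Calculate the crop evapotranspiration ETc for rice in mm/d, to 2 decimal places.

ET₀ = 0.69 × 8.4 = 5.7960 mm/d
ETc = Kc × ET₀ = 1.19 × 5.7960 = 6.8972 mm/d

6.90 mm/d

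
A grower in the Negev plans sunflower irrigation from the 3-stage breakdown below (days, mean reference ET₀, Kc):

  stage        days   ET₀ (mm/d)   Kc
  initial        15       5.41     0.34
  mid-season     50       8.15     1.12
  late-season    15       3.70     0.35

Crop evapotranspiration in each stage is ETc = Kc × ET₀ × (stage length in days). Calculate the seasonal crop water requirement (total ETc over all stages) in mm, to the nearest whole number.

initial: 0.34 × 5.41 × 15 = 27.59 mm
mid-season: 1.12 × 8.15 × 50 = 456.40 mm
late-season: 0.35 × 3.70 × 15 = 19.43 mm
Seasonal total = 503.42 mm

503 mm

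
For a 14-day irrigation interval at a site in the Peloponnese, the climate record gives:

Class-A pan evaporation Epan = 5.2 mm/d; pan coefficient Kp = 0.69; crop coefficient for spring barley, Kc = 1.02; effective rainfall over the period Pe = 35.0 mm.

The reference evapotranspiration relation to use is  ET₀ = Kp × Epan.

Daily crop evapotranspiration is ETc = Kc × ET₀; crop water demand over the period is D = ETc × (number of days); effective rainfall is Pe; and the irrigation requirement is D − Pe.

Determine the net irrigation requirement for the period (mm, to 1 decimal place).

ET₀ = 0.69 × 5.2 = 3.5880 mm/d
ETc = Kc × ET₀ = 1.02 × 3.5880 = 3.6598 mm/d
Crop demand D = ETc × 14 d = 3.6598 × 14 = 51.237 mm
D − Pe = 51.237 − 35.0 = 16.237 mm

16.2 mm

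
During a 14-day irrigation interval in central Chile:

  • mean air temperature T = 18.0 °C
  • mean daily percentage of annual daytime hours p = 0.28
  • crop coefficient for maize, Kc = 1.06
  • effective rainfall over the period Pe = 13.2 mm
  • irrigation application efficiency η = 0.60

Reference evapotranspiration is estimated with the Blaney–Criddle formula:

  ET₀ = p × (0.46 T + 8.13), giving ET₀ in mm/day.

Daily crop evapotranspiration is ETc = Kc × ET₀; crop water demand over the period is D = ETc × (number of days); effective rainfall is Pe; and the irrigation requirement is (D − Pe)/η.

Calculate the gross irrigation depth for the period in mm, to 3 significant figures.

91.6 mm

ET₀ = 0.28 × (0.46 × 18.0 + 8.13) = 0.28 × 16.410 = 4.5948 mm/d
ETc = Kc × ET₀ = 1.06 × 4.5948 = 4.8705 mm/d
Crop demand D = ETc × 14 d = 4.8705 × 14 = 68.187 mm
D − Pe = 68.187 − 13.2 = 54.987 mm
Gross irrigation = 54.987 / 0.60 = 91.645 mm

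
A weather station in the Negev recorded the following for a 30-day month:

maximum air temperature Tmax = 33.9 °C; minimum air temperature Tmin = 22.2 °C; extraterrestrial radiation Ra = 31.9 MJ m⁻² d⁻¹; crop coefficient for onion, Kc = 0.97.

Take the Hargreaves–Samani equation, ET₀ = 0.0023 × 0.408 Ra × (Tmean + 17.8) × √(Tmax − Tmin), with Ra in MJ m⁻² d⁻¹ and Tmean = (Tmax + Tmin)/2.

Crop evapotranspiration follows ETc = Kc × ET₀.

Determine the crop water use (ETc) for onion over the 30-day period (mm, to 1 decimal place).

136.6 mm

Tmean = (33.9 + 22.2)/2 = 28.05 °C
0.408 Ra = 0.408 × 31.9 = 13.0152 mm/d equivalent
ET₀ = 0.0023 × 13.0152 × (28.05 + 17.8) × √11.7 = 0.0023 × 13.0152 × 45.85 × 3.4205 = 4.6947 mm/d
ETc = Kc × ET₀ = 0.97 × 4.6947 = 4.5539 mm/d
Over 30 days: 4.5539 × 30 = 136.617 mm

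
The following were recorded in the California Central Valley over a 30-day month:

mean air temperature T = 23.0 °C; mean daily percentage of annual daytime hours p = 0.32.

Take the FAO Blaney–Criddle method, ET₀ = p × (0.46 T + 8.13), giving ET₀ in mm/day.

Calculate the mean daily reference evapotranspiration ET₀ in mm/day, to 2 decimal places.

5.99 mm/day

ET₀ = 0.32 × (0.46 × 23.0 + 8.13) = 0.32 × 18.710 = 5.9872 mm/d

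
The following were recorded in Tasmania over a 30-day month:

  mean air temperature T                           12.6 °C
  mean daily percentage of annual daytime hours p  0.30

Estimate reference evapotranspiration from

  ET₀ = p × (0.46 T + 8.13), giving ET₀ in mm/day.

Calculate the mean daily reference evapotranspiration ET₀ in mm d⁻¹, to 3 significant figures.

4.18 mm d⁻¹

ET₀ = 0.30 × (0.46 × 12.6 + 8.13) = 0.30 × 13.926 = 4.1778 mm/d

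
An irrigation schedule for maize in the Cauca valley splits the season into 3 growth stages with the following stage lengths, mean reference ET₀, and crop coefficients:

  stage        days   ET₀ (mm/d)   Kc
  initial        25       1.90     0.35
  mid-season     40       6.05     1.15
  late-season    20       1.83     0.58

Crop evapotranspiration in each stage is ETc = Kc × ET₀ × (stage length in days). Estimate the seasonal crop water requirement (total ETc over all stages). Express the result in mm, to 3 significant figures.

initial: 0.35 × 1.90 × 25 = 16.63 mm
mid-season: 1.15 × 6.05 × 40 = 278.30 mm
late-season: 0.58 × 1.83 × 20 = 21.23 mm
Seasonal total = 316.16 mm

316 mm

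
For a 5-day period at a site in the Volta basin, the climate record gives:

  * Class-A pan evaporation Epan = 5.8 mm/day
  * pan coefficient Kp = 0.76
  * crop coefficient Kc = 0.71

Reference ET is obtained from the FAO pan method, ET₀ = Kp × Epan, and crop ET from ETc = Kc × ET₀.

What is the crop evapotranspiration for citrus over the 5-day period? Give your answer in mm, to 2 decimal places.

ET₀ = 0.76 × 5.8 = 4.4080 mm/d
ETc = Kc × ET₀ = 0.71 × 4.4080 = 3.1297 mm/d
Over 5 days: 3.1297 × 5 = 15.649 mm

15.65 mm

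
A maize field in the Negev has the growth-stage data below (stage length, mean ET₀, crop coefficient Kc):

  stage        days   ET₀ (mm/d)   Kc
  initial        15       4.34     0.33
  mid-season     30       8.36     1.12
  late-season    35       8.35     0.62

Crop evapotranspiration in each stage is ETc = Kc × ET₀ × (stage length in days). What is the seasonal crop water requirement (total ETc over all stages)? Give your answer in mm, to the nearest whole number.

initial: 0.33 × 4.34 × 15 = 21.48 mm
mid-season: 1.12 × 8.36 × 30 = 280.90 mm
late-season: 0.62 × 8.35 × 35 = 181.20 mm
Seasonal total = 483.58 mm

484 mm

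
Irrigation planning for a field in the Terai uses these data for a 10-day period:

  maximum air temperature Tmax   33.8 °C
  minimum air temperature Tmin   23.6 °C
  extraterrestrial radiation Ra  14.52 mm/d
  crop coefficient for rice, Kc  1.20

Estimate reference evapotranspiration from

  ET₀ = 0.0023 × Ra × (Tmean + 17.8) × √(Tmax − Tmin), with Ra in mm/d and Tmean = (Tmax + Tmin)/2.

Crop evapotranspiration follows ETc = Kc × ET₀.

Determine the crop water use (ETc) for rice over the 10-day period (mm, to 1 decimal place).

59.5 mm

Tmean = (33.8 + 23.6)/2 = 28.70 °C
ET₀ = 0.0023 × 14.52 × (28.70 + 17.8) × √10.2 = 0.0023 × 14.52 × 46.50 × 3.1937 = 4.9595 mm/d
ETc = Kc × ET₀ = 1.20 × 4.9595 = 5.9514 mm/d
Over 10 days: 5.9514 × 10 = 59.514 mm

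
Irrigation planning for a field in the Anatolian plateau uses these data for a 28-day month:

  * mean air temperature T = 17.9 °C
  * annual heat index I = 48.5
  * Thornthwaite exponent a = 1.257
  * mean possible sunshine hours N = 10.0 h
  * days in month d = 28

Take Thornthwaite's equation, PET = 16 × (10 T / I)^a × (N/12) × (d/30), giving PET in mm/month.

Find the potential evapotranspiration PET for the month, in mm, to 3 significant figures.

10T/I = 10 × 17.9 / 48.5 = 3.6907
(10T/I)^a = 3.6907^1.257 = 5.1624
Uncorrected PET = 16 × 5.1624 = 82.598 mm
Correction = (N/12)(d/30) = (10.0/12)(28/30) = 0.7778
PET = 82.598 × 0.7778 = 64.245 mm/month

64.2 mm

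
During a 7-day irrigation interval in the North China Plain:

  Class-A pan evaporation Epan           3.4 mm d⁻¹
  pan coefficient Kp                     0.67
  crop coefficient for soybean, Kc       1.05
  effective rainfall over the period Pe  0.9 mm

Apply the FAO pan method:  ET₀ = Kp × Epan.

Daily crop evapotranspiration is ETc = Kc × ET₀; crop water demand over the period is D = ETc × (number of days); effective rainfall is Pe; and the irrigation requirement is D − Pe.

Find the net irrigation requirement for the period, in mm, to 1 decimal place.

ET₀ = 0.67 × 3.4 = 2.2780 mm/d
ETc = Kc × ET₀ = 1.05 × 2.2780 = 2.3919 mm/d
Crop demand D = ETc × 7 d = 2.3919 × 7 = 16.743 mm
D − Pe = 16.743 − 0.9 = 15.843 mm

15.8 mm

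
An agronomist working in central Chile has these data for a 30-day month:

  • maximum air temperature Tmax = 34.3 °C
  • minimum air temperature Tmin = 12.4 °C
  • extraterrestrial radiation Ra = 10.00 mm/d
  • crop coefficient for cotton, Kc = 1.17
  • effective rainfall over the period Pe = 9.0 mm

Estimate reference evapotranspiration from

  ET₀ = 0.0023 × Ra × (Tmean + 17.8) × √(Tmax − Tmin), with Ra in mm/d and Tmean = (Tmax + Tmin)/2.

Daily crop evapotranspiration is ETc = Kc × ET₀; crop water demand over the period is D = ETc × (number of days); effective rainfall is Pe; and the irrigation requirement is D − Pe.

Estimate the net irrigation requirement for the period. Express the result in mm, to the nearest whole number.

146 mm

Tmean = (34.3 + 12.4)/2 = 23.35 °C
ET₀ = 0.0023 × 10.00 × (23.35 + 17.8) × √21.9 = 0.0023 × 10.00 × 41.15 × 4.6797 = 4.4291 mm/d
ETc = Kc × ET₀ = 1.17 × 4.4291 = 5.1820 mm/d
Crop demand D = ETc × 30 d = 5.1820 × 30 = 155.460 mm
D − Pe = 155.460 − 9.0 = 146.460 mm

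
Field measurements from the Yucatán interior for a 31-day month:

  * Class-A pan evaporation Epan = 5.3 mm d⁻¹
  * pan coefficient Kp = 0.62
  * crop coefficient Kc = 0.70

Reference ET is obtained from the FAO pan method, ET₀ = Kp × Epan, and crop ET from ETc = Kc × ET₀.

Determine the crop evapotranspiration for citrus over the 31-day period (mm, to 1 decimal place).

ET₀ = 0.62 × 5.3 = 3.2860 mm/d
ETc = Kc × ET₀ = 0.70 × 3.2860 = 2.3002 mm/d
Over 31 days: 2.3002 × 31 = 71.306 mm

71.3 mm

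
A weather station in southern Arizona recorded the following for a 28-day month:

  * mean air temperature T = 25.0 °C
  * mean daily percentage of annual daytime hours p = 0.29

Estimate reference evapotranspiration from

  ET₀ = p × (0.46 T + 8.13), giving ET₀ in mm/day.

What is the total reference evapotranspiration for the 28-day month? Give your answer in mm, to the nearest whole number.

ET₀ = 0.29 × (0.46 × 25.0 + 8.13) = 0.29 × 19.630 = 5.6927 mm/d
Monthly total = 5.6927 × 28 = 159.396 mm

159 mm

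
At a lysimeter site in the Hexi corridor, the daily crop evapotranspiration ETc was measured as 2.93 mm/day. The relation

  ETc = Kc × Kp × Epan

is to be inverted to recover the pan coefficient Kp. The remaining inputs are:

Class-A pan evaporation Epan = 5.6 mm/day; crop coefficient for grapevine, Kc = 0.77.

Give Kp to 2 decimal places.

0.68

ETc = Kc × Kp × Epan  ⇒  Kp = ETc / (Kc × Epan)
Kp = 2.93 / (0.77 × 5.6) = 2.93 / 4.312 = 0.6795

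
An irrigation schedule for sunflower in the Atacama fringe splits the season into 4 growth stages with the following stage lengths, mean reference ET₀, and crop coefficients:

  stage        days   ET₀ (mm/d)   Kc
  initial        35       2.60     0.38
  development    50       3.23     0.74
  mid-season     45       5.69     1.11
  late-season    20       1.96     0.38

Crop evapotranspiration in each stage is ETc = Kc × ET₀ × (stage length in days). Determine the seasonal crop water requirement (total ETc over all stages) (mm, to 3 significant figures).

453 mm

initial: 0.38 × 2.60 × 35 = 34.58 mm
development: 0.74 × 3.23 × 50 = 119.51 mm
mid-season: 1.11 × 5.69 × 45 = 284.22 mm
late-season: 0.38 × 1.96 × 20 = 14.90 mm
Seasonal total = 453.21 mm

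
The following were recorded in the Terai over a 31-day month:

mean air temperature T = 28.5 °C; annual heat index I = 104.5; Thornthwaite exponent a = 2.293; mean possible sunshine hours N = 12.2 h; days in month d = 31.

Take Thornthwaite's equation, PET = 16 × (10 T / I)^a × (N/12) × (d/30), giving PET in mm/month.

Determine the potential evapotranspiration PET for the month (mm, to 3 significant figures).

168 mm

10T/I = 10 × 28.5 / 104.5 = 2.7273
(10T/I)^a = 2.7273^2.293 = 9.9801
Uncorrected PET = 16 × 9.9801 = 159.682 mm
Correction = (N/12)(d/30) = (12.2/12)(31/30) = 1.0506
PET = 159.682 × 1.0506 = 167.762 mm/month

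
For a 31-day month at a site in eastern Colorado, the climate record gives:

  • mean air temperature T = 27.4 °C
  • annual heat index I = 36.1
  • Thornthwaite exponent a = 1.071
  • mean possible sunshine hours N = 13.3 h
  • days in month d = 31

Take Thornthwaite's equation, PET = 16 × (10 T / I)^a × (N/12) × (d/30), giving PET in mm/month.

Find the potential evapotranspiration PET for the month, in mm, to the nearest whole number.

161 mm

10T/I = 10 × 27.4 / 36.1 = 7.5900
(10T/I)^a = 7.5900^1.071 = 8.7647
Uncorrected PET = 16 × 8.7647 = 140.235 mm
Correction = (N/12)(d/30) = (13.3/12)(31/30) = 1.1453
PET = 140.235 × 1.1453 = 160.611 mm/month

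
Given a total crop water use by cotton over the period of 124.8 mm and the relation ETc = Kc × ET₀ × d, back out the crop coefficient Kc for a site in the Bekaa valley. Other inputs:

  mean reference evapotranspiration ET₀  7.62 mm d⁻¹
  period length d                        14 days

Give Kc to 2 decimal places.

1.17

ETc = Kc × ET₀ × d  ⇒  Kc = ETc / (ET₀ × d)
Kc = 124.8 / (7.62 × 14) = 124.8 / 106.68 = 1.1699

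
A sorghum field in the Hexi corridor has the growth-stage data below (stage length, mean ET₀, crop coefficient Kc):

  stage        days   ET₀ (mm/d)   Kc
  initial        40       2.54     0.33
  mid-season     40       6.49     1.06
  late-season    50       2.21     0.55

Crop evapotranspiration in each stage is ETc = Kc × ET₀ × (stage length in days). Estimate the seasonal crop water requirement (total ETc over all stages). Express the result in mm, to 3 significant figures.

369 mm

initial: 0.33 × 2.54 × 40 = 33.53 mm
mid-season: 1.06 × 6.49 × 40 = 275.18 mm
late-season: 0.55 × 2.21 × 50 = 60.78 mm
Seasonal total = 369.49 mm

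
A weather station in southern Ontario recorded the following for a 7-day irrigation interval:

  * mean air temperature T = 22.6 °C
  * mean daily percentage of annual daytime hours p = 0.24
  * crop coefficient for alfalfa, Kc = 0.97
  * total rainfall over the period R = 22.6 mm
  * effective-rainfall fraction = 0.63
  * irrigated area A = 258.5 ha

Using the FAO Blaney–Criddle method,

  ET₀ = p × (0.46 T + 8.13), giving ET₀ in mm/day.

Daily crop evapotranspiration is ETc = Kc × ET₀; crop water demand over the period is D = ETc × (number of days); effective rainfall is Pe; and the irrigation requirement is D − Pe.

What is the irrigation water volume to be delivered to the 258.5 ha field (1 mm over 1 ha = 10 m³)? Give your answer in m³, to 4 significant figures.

41240 m³

ET₀ = 0.24 × (0.46 × 22.6 + 8.13) = 0.24 × 18.526 = 4.4462 mm/d
ETc = Kc × ET₀ = 0.97 × 4.4462 = 4.3128 mm/d
Crop demand D = ETc × 7 d = 4.3128 × 7 = 30.190 mm
Pe = 0.63 × 22.6 = 14.238 mm
D − Pe = 30.190 − 14.238 = 15.952 mm
Volume = 15.952 mm × 258.5 ha × 10 = 41235.9 m³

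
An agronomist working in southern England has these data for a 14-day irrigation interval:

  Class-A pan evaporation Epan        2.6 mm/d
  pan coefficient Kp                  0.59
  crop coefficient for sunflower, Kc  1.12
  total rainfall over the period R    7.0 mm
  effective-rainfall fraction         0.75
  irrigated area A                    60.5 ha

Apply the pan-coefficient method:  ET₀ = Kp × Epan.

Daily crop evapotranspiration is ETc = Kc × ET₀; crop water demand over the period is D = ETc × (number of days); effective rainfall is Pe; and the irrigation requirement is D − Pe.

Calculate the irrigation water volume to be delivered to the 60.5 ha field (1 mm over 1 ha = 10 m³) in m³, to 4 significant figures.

ET₀ = 0.59 × 2.6 = 1.5340 mm/d
ETc = Kc × ET₀ = 1.12 × 1.5340 = 1.7181 mm/d
Crop demand D = ETc × 14 d = 1.7181 × 14 = 24.053 mm
Pe = 0.75 × 7.0 = 5.250 mm
D − Pe = 24.053 − 5.250 = 18.803 mm
Volume = 18.803 mm × 60.5 ha × 10 = 11375.8 m³

11380 m³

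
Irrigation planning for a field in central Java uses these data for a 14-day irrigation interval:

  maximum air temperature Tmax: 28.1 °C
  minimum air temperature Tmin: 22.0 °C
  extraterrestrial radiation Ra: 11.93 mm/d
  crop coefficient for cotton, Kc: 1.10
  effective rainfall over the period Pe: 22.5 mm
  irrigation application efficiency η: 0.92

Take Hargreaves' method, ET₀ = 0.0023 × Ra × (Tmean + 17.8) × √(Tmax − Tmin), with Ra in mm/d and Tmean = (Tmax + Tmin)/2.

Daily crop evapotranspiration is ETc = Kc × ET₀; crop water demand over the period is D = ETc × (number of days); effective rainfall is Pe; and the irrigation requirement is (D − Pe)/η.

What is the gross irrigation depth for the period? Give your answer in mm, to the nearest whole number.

Tmean = (28.1 + 22.0)/2 = 25.05 °C
ET₀ = 0.0023 × 11.93 × (25.05 + 17.8) × √6.1 = 0.0023 × 11.93 × 42.85 × 2.4698 = 2.9039 mm/d
ETc = Kc × ET₀ = 1.10 × 2.9039 = 3.1943 mm/d
Crop demand D = ETc × 14 d = 3.1943 × 14 = 44.720 mm
D − Pe = 44.720 − 22.5 = 22.220 mm
Gross irrigation = 22.220 / 0.92 = 24.152 mm

24 mm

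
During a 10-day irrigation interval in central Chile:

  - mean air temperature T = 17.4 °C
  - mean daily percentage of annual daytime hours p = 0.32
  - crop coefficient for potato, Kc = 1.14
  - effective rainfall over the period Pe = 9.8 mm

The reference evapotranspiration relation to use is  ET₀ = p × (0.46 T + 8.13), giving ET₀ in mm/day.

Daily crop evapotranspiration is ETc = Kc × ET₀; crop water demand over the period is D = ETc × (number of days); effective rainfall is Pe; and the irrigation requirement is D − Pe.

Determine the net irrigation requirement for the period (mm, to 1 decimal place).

ET₀ = 0.32 × (0.46 × 17.4 + 8.13) = 0.32 × 16.134 = 5.1629 mm/d
ETc = Kc × ET₀ = 1.14 × 5.1629 = 5.8857 mm/d
Crop demand D = ETc × 10 d = 5.8857 × 10 = 58.857 mm
D − Pe = 58.857 − 9.8 = 49.057 mm

49.1 mm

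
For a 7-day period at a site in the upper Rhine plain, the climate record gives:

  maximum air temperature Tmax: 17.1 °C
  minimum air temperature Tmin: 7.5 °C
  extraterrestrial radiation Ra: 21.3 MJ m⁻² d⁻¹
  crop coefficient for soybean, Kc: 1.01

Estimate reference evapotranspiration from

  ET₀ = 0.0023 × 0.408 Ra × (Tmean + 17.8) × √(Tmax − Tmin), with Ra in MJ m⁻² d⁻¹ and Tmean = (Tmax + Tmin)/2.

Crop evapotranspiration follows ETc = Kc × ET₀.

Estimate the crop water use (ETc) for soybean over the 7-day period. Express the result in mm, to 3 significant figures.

13.2 mm

Tmean = (17.1 + 7.5)/2 = 12.30 °C
0.408 Ra = 0.408 × 21.3 = 8.6904 mm/d equivalent
ET₀ = 0.0023 × 8.6904 × (12.30 + 17.8) × √9.6 = 0.0023 × 8.6904 × 30.10 × 3.0984 = 1.8641 mm/d
ETc = Kc × ET₀ = 1.01 × 1.8641 = 1.8827 mm/d
Over 7 days: 1.8827 × 7 = 13.179 mm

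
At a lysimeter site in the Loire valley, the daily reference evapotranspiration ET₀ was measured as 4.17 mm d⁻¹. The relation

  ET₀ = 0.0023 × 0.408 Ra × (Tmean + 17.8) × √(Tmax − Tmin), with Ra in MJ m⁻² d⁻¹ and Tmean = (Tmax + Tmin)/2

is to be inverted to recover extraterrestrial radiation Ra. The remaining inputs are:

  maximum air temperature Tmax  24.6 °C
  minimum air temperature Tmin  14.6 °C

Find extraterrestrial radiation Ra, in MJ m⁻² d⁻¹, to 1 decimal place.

Tmean = (24.6+14.6)/2 = 19.60 °C; ΔT = 10.0
Ra = ET₀ / [0.0023 × 0.408 × (Tmean+17.8) × √ΔT]
   = 4.17 / (0.0023 × 0.408 × 37.40 × 3.1623) = 37.573 MJ m⁻² d⁻¹

37.6 MJ m⁻² d⁻¹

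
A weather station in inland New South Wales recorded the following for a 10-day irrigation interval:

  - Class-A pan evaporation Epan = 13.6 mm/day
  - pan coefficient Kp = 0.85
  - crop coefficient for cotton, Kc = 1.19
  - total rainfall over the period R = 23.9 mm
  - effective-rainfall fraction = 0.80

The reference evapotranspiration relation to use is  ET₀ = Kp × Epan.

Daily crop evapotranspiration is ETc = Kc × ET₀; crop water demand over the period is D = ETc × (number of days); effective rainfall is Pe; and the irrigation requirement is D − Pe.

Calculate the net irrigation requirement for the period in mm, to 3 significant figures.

ET₀ = 0.85 × 13.6 = 11.5600 mm/d
ETc = Kc × ET₀ = 1.19 × 11.5600 = 13.7564 mm/d
Crop demand D = ETc × 10 d = 13.7564 × 10 = 137.564 mm
Pe = 0.80 × 23.9 = 19.120 mm
D − Pe = 137.564 − 19.120 = 118.444 mm

118 mm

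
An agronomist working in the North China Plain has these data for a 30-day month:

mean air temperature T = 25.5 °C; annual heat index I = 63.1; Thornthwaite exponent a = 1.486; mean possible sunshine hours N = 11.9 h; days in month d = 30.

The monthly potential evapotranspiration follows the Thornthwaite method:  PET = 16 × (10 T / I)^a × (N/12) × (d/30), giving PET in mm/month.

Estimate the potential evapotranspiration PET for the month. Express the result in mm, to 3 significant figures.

126 mm

10T/I = 10 × 25.5 / 63.1 = 4.0412
(10T/I)^a = 4.0412^1.486 = 7.9666
Uncorrected PET = 16 × 7.9666 = 127.466 mm
Correction = (N/12)(d/30) = (11.9/12)(30/30) = 0.9917
PET = 127.466 × 0.9917 = 126.408 mm/month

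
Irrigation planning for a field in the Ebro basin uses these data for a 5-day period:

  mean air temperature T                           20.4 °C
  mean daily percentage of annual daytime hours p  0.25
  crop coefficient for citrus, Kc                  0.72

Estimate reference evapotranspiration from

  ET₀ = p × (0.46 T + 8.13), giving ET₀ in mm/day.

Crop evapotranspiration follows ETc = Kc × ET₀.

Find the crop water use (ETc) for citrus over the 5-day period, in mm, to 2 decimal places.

ET₀ = 0.25 × (0.46 × 20.4 + 8.13) = 0.25 × 17.514 = 4.3785 mm/d
ETc = Kc × ET₀ = 0.72 × 4.3785 = 3.1525 mm/d
Over 5 days: 3.1525 × 5 = 15.763 mm

15.76 mm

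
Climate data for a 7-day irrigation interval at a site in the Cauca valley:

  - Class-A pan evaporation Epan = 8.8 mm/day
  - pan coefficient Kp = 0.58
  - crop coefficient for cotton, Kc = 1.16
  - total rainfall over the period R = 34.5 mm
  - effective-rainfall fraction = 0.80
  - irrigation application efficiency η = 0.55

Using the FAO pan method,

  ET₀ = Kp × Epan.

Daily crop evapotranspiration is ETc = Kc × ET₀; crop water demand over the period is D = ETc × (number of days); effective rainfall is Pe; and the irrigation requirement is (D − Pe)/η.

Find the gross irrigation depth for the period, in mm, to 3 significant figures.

25.2 mm

ET₀ = 0.58 × 8.8 = 5.1040 mm/d
ETc = Kc × ET₀ = 1.16 × 5.1040 = 5.9206 mm/d
Crop demand D = ETc × 7 d = 5.9206 × 7 = 41.444 mm
Pe = 0.80 × 34.5 = 27.600 mm
D − Pe = 41.444 − 27.600 = 13.844 mm
Gross irrigation = 13.844 / 0.55 = 25.171 mm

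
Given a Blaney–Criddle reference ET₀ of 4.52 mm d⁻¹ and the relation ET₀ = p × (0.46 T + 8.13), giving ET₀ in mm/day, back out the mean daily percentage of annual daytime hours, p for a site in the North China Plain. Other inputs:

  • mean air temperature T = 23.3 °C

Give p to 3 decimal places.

p = ET₀ / (0.46 T + 8.13) = 4.52 / (0.46 × 23.3 + 8.13) = 4.52 / 18.848 = 0.2398

0.240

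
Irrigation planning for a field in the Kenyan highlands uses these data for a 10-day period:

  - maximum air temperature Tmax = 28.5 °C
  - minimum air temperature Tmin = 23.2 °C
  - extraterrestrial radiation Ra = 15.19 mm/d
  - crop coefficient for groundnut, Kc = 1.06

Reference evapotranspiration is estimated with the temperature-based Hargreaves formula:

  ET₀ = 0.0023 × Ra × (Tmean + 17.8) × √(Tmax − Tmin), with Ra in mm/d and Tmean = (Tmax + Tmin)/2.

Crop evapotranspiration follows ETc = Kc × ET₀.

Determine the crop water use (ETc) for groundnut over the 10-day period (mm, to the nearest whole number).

37 mm

Tmean = (28.5 + 23.2)/2 = 25.85 °C
ET₀ = 0.0023 × 15.19 × (25.85 + 17.8) × √5.3 = 0.0023 × 15.19 × 43.65 × 2.3022 = 3.5109 mm/d
ETc = Kc × ET₀ = 1.06 × 3.5109 = 3.7216 mm/d
Over 10 days: 3.7216 × 10 = 37.216 mm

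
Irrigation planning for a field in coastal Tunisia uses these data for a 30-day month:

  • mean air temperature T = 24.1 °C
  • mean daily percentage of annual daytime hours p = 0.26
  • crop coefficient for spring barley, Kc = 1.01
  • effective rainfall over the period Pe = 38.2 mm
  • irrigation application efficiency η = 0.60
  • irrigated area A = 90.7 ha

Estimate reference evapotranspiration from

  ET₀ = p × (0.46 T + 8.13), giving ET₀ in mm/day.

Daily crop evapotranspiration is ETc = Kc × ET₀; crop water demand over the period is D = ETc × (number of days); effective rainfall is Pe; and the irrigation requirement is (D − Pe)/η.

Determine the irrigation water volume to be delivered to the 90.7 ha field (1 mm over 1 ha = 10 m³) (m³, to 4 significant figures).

ET₀ = 0.26 × (0.46 × 24.1 + 8.13) = 0.26 × 19.216 = 4.9962 mm/d
ETc = Kc × ET₀ = 1.01 × 4.9962 = 5.0462 mm/d
Crop demand D = ETc × 30 d = 5.0462 × 30 = 151.386 mm
D − Pe = 151.386 − 38.2 = 113.186 mm
Gross irrigation = 113.186 / 0.60 = 188.643 mm
Volume = 188.643 mm × 90.7 ha × 10 = 171099.2 m³

171100 m³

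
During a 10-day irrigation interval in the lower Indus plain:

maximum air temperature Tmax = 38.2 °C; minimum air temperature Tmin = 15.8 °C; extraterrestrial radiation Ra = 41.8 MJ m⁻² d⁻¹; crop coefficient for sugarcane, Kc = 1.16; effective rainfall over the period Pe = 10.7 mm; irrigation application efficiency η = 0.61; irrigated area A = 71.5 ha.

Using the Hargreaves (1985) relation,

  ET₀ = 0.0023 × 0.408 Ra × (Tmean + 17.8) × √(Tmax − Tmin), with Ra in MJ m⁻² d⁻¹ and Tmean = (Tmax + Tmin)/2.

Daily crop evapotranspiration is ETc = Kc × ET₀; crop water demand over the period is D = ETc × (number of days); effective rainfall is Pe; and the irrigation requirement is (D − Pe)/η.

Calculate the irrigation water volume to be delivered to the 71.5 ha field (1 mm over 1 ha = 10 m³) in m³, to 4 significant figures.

Tmean = (38.2 + 15.8)/2 = 27.00 °C
0.408 Ra = 0.408 × 41.8 = 17.0544 mm/d equivalent
ET₀ = 0.0023 × 17.0544 × (27.00 + 17.8) × √22.4 = 0.0023 × 17.0544 × 44.80 × 4.7329 = 8.3171 mm/d
ETc = Kc × ET₀ = 1.16 × 8.3171 = 9.6478 mm/d
Crop demand D = ETc × 10 d = 9.6478 × 10 = 96.478 mm
D − Pe = 96.478 − 10.7 = 85.778 mm
Gross irrigation = 85.778 / 0.61 = 140.620 mm
Volume = 140.620 mm × 71.5 ha × 10 = 100543.3 m³

100500 m³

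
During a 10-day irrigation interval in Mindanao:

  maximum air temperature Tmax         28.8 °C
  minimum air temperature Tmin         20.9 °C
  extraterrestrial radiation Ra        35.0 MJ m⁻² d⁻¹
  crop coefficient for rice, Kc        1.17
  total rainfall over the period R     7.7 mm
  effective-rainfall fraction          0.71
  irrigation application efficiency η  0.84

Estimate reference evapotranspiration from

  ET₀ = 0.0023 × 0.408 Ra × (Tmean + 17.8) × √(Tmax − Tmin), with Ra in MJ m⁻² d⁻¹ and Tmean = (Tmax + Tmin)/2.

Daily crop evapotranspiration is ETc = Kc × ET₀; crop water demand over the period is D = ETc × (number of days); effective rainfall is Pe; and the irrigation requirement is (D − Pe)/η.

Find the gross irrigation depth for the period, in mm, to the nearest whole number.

Tmean = (28.8 + 20.9)/2 = 24.85 °C
0.408 Ra = 0.408 × 35.0 = 14.2800 mm/d equivalent
ET₀ = 0.0023 × 14.2800 × (24.85 + 17.8) × √7.9 = 0.0023 × 14.2800 × 42.65 × 2.8107 = 3.9372 mm/d
ETc = Kc × ET₀ = 1.17 × 3.9372 = 4.6065 mm/d
Crop demand D = ETc × 10 d = 4.6065 × 10 = 46.065 mm
Pe = 0.71 × 7.7 = 5.467 mm
D − Pe = 46.065 − 5.467 = 40.598 mm
Gross irrigation = 40.598 / 0.84 = 48.331 mm

48 mm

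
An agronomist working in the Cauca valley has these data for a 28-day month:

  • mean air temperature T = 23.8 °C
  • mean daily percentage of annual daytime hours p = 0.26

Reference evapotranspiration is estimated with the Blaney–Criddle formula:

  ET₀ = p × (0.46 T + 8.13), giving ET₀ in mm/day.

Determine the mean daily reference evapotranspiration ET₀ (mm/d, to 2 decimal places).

4.96 mm/d

ET₀ = 0.26 × (0.46 × 23.8 + 8.13) = 0.26 × 19.078 = 4.9603 mm/d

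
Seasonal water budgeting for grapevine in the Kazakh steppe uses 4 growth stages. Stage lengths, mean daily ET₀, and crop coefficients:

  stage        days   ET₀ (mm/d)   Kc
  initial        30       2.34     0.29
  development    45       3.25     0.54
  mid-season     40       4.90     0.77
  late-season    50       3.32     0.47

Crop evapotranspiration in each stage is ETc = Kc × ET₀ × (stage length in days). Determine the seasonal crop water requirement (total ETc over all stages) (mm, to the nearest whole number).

initial: 0.29 × 2.34 × 30 = 20.36 mm
development: 0.54 × 3.25 × 45 = 78.98 mm
mid-season: 0.77 × 4.90 × 40 = 150.92 mm
late-season: 0.47 × 3.32 × 50 = 78.02 mm
Seasonal total = 328.28 mm

328 mm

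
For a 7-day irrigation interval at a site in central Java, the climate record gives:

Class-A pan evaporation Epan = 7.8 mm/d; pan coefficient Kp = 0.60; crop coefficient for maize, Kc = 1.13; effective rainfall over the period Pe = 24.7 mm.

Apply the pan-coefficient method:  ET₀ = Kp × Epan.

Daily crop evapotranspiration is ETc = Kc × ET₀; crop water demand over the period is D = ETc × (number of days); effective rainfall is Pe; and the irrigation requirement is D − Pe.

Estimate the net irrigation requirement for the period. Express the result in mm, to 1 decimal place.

ET₀ = 0.60 × 7.8 = 4.6800 mm/d
ETc = Kc × ET₀ = 1.13 × 4.6800 = 5.2884 mm/d
Crop demand D = ETc × 7 d = 5.2884 × 7 = 37.019 mm
D − Pe = 37.019 − 24.7 = 12.319 mm

12.3 mm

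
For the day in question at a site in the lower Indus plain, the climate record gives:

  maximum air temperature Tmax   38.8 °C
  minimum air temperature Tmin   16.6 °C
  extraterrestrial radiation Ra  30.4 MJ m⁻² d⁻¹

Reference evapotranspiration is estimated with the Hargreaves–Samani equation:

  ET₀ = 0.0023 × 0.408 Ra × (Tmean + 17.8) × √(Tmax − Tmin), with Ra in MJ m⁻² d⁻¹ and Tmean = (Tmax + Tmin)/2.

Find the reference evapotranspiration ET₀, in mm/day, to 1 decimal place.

Tmean = (38.8 + 16.6)/2 = 27.70 °C
0.408 Ra = 0.408 × 30.4 = 12.4032 mm/d equivalent
ET₀ = 0.0023 × 12.4032 × (27.70 + 17.8) × √22.2 = 0.0023 × 12.4032 × 45.50 × 4.7117 = 6.1158 mm/d

6.1 mm/day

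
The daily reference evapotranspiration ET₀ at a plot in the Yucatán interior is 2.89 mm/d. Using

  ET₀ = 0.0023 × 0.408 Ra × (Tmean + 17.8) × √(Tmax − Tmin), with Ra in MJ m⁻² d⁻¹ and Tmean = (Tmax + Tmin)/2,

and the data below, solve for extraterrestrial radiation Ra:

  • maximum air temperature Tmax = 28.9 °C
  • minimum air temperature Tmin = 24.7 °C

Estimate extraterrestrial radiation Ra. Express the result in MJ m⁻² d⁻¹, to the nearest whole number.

Tmean = (28.9+24.7)/2 = 26.80 °C; ΔT = 4.2
Ra = ET₀ / [0.0023 × 0.408 × (Tmean+17.8) × √ΔT]
   = 2.89 / (0.0023 × 0.408 × 44.60 × 2.0494) = 33.694 MJ m⁻² d⁻¹

34 MJ m⁻² d⁻¹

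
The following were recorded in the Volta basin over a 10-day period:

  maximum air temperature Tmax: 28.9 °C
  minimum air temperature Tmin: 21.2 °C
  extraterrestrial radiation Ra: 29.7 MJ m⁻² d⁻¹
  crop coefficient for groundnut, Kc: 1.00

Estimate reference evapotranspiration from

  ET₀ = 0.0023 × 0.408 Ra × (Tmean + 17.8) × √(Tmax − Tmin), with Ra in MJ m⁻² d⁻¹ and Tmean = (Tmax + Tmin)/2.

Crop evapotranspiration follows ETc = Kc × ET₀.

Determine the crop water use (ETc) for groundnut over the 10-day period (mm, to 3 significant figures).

33.1 mm

Tmean = (28.9 + 21.2)/2 = 25.05 °C
0.408 Ra = 0.408 × 29.7 = 12.1176 mm/d equivalent
ET₀ = 0.0023 × 12.1176 × (25.05 + 17.8) × √7.7 = 0.0023 × 12.1176 × 42.85 × 2.7749 = 3.3139 mm/d
ETc = Kc × ET₀ = 1.00 × 3.3139 = 3.3139 mm/d
Over 10 days: 3.3139 × 10 = 33.139 mm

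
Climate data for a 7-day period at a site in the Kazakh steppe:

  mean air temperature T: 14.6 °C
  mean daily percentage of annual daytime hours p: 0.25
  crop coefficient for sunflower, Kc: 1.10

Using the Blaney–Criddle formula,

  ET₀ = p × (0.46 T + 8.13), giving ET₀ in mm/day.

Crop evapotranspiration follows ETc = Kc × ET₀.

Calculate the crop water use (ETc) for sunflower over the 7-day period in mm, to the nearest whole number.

29 mm

ET₀ = 0.25 × (0.46 × 14.6 + 8.13) = 0.25 × 14.846 = 3.7115 mm/d
ETc = Kc × ET₀ = 1.10 × 3.7115 = 4.0827 mm/d
Over 7 days: 4.0827 × 7 = 28.579 mm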